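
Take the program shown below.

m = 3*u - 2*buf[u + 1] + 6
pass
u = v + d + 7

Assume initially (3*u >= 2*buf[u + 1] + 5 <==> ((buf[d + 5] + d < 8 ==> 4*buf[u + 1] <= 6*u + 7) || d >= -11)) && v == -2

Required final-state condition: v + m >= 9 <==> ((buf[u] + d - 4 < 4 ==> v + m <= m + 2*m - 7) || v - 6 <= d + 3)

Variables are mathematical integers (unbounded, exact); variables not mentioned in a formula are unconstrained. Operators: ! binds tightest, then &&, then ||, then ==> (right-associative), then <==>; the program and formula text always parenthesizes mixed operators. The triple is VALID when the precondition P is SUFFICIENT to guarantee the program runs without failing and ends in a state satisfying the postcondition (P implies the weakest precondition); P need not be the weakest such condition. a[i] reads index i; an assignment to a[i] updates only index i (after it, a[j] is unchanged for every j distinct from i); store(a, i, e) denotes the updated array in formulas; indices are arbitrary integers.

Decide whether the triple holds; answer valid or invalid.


Working backward. After the program, the postcondition v + m >= 9 <==> ((buf[u] + d - 4 < 4 ==> v + m <= m + 2*m - 7) || v - 6 <= d + 3) must hold; in canonical form it is m + v >= 9 <==> ((buf[u] + d < 8 ==> v <= 2*m - 7) || v <= d + 9).
Before u := v + d + 7: m + v >= 9 <==> ((buf[d + v + 7] + d < 8 ==> v <= 2*m - 7) || v <= d + 9)
Before skip: m + v >= 9 <==> ((buf[d + v + 7] + d < 8 ==> v <= 2*m - 7) || v <= d + 9)
Before m := 3*u - 2*buf[u + 1] + 6: 3*u + v >= 2*buf[u + 1] + 3 <==> ((buf[d + v + 7] + d < 8 ==> 4*buf[u + 1] + v <= 6*u + 5) || v <= d + 9)
The weakest precondition is 3*u + v >= 2*buf[u + 1] + 3 <==> ((buf[d + v + 7] + d < 8 ==> 4*buf[u + 1] + v <= 6*u + 5) || v <= d + 9).
Check whether (3*u >= 2*buf[u + 1] + 5 <==> ((buf[d + 5] + d < 8 ==> 4*buf[u + 1] <= 6*u + 7) || d >= -11)) && v == -2 implies it.
Every state satisfying the precondition satisfies the weakest precondition: the implication holds.
Answer: valid


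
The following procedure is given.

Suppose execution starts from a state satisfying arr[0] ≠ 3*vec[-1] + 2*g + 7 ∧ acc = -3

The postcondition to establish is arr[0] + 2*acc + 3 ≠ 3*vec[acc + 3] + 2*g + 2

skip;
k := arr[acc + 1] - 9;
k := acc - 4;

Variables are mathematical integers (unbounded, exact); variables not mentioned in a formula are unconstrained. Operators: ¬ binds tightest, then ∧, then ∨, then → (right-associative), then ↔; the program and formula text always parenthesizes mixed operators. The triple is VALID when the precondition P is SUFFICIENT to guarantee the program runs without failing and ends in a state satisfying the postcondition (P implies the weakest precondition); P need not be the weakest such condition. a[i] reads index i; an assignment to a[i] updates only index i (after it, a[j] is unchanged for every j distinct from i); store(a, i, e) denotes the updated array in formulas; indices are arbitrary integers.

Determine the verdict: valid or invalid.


Working backward. After the program, the postcondition arr[0] + 2*acc + 3 ≠ 3*vec[acc + 3] + 2*g + 2 must hold; in canonical form it is arr[0] + 2*acc ≠ 3*vec[acc + 3] + 2*g - 1.
Before k := acc - 4: arr[0] + 2*acc ≠ 3*vec[acc + 3] + 2*g - 1
Before k := arr[acc + 1] - 9: arr[0] + 2*acc ≠ 3*vec[acc + 3] + 2*g - 1
Before skip: arr[0] + 2*acc ≠ 3*vec[acc + 3] + 2*g - 1
The weakest precondition is arr[0] + 2*acc ≠ 3*vec[acc + 3] + 2*g - 1.
Check whether arr[0] ≠ 3*vec[-1] + 2*g + 7 ∧ acc = -3 implies it.
Countermodel: at the initial state acc = -3, arr = {[-1] = 21122, [0] = 21122, elsewhere 21122}, g = 0, vec = {[-1] = 7038, [0] = 7039, elsewhere 7038}, the precondition holds but the weakest precondition fails.
Answer: invalid


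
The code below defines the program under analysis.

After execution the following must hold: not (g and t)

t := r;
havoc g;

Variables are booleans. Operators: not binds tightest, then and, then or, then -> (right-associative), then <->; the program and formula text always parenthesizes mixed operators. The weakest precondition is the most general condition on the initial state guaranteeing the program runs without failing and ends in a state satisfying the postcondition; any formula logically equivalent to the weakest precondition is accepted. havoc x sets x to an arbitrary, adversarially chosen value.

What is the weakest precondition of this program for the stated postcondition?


Working backward. After the program, not (g and t) must hold.
Before havoc g: not t
Before t := r: not r
Answer: WP = not r


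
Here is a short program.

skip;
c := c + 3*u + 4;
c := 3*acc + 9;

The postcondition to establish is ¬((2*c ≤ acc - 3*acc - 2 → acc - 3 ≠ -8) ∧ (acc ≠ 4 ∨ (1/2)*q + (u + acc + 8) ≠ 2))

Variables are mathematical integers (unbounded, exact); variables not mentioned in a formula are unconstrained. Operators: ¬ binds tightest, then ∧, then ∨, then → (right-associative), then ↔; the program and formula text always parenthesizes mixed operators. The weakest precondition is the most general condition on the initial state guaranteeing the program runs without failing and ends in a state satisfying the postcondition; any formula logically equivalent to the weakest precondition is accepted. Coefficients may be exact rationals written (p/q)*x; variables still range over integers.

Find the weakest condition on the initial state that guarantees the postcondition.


Working backward. After the program, the postcondition ¬((2*c ≤ acc - 3*acc - 2 → acc - 3 ≠ -8) ∧ (acc ≠ 4 ∨ (1/2)*q + (u + acc + 8) ≠ 2)) must hold; in canonical form it is ¬((2*acc + 2*c ≤ -2 → acc ≠ -5) ∧ (acc ≠ 4 ∨ acc + (1/2)*q + u ≠ -6)).
Before c := 3*acc + 9: ¬((8*acc ≤ -20 → acc ≠ -5) ∧ (acc ≠ 4 ∨ acc + (1/2)*q + u ≠ -6))
Before c := c + 3*u + 4: ¬((8*acc ≤ -20 → acc ≠ -5) ∧ (acc ≠ 4 ∨ acc + (1/2)*q + u ≠ -6))
Before skip: ¬((8*acc ≤ -20 → acc ≠ -5) ∧ (acc ≠ 4 ∨ acc + (1/2)*q + u ≠ -6))
Answer: WP = ¬((8*acc ≤ -20 → acc ≠ -5) ∧ (acc ≠ 4 ∨ acc + (1/2)*q + u ≠ -6))


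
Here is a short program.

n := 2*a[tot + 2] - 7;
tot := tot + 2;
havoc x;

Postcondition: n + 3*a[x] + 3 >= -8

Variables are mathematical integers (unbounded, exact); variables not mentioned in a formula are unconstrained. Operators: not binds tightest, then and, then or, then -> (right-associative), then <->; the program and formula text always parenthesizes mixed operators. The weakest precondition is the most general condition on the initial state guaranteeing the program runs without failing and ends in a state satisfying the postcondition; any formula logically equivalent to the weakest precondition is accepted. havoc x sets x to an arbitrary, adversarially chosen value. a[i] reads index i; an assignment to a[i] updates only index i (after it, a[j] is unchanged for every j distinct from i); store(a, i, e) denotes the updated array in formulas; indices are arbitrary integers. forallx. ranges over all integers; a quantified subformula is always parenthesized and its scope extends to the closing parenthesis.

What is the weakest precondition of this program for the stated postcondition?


Working backward. After the program, the postcondition n + 3*a[x] + 3 >= -8 must hold; in canonical form it is 3*a[x] + n >= -11.
Before havoc x: forall x_1. 3*a[x_1] + n >= -11
Before tot := tot + 2: forall x_1. 3*a[x_1] + n >= -11
Before n := 2*a[tot + 2] - 7: forall x_1. 2*a[tot + 2] + 3*a[x_1] >= -4
Answer: WP = forall x_1. 2*a[tot + 2] + 3*a[x_1] >= -4


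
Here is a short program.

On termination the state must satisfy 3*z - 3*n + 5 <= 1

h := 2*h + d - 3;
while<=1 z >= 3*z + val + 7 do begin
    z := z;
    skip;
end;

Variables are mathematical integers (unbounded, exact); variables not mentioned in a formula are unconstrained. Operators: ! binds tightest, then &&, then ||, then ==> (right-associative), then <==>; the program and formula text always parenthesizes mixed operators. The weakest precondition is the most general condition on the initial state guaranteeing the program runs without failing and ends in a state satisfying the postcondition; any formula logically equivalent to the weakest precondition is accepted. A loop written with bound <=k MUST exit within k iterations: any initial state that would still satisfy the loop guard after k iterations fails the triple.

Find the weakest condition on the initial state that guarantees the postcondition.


Working backward. After the program, the postcondition 3*z - 3*n + 5 <= 1 must hold; in canonical form it is 3*z <= 3*n - 4.
Before the loop (bound <=1), unroll the exhaustion recursion (WP_0 = exit-now case; WP_j = one more guarded iteration, up to j = 1):
  WP_0: (!(val + 2*z <= -7)) && 3*z <= 3*n - 4
  WP_1: (val + 2*z <= -7 ==> ((!(val + 2*z <= -7)) && 3*z <= 3*n - 4)) && ((!(val + 2*z <= -7)) ==> 3*z <= 3*n - 4)
So before the loop: (val + 2*z <= -7 ==> ((!(val + 2*z <= -7)) && 3*z <= 3*n - 4)) && ((!(val + 2*z <= -7)) ==> 3*z <= 3*n - 4)
Before h := 2*h + d - 3: (val + 2*z <= -7 ==> ((!(val + 2*z <= -7)) && 3*z <= 3*n - 4)) && ((!(val + 2*z <= -7)) ==> 3*z <= 3*n - 4)
Answer: WP = (val + 2*z <= -7 ==> ((!(val + 2*z <= -7)) && 3*z <= 3*n - 4)) && ((!(val + 2*z <= -7)) ==> 3*z <= 3*n - 4)


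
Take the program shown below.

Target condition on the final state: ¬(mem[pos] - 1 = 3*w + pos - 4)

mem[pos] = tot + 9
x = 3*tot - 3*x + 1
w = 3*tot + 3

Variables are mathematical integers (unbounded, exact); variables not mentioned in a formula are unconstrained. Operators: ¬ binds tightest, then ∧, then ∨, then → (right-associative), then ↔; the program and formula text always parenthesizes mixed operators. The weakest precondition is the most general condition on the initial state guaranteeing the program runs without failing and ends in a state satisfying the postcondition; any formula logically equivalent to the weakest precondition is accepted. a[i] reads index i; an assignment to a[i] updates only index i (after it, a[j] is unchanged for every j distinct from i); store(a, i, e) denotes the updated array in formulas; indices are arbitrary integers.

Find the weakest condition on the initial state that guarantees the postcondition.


Working backward. After the program, the postcondition ¬(mem[pos] - 1 = 3*w + pos - 4) must hold; in canonical form it is ¬(mem[pos] = pos + 3*w - 3).
Before w := 3*tot + 3: ¬(mem[pos] = pos + 9*tot + 6)
Before x := 3*tot - 3*x + 1: ¬(mem[pos] = pos + 9*tot + 6)
Before mem[pos] := tot + 9: ¬(store(mem, pos, tot + 9)[pos] = pos + 9*tot + 6)
Answer: WP = ¬(store(mem, pos, tot + 9)[pos] = pos + 9*tot + 6)


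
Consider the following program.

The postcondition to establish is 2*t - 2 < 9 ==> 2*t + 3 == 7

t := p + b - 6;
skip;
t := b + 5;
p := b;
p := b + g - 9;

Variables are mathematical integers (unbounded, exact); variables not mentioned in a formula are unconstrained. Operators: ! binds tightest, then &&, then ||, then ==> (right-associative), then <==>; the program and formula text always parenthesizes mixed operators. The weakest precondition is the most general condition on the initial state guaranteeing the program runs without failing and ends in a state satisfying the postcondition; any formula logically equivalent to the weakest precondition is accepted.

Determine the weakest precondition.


Working backward. After the program, the postcondition 2*t - 2 < 9 ==> 2*t + 3 == 7 must hold; in canonical form it is 2*t < 11 ==> 2*t == 4.
Before p := b + g - 9: 2*t < 11 ==> 2*t == 4
Before p := b: 2*t < 11 ==> 2*t == 4
Before t := b + 5: 2*b < 1 ==> 2*b == -6
Before skip: 2*b < 1 ==> 2*b == -6
Before t := p + b - 6: 2*b < 1 ==> 2*b == -6
Answer: WP = 2*b < 1 ==> 2*b == -6


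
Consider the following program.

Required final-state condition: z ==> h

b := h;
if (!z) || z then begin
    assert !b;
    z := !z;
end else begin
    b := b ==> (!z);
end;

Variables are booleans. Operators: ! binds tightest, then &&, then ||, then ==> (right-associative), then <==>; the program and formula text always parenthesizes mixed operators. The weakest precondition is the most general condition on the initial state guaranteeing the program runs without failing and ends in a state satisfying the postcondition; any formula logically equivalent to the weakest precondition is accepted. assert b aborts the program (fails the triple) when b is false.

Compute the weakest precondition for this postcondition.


Working backward. After the program, z ==> h must hold.
Then branch requires (!b) && ((!z) ==> h); else branch requires z ==> h.
Before the if: (!b) && ((!z) ==> h)
Before b := h: (!h) && ((!z) ==> h)
Answer: WP = (!h) && ((!z) ==> h)


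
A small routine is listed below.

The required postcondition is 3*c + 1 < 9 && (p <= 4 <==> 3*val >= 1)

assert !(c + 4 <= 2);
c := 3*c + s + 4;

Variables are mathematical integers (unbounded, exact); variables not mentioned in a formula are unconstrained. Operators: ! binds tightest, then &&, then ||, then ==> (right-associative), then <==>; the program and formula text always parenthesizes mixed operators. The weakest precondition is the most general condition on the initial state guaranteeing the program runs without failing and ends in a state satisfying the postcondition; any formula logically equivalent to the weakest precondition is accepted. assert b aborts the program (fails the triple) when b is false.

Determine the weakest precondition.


Working backward. After the program, the postcondition 3*c + 1 < 9 && (p <= 4 <==> 3*val >= 1) must hold; in canonical form it is 3*c < 8 && (p <= 4 <==> 3*val >= 1).
Before c := 3*c + s + 4: 9*c + 3*s < -4 && (p <= 4 <==> 3*val >= 1)
Before assert !(c + 4 <= 2): (!(c <= -2)) && 9*c + 3*s < -4 && (p <= 4 <==> 3*val >= 1)
Answer: WP = (!(c <= -2)) && 9*c + 3*s < -4 && (p <= 4 <==> 3*val >= 1)


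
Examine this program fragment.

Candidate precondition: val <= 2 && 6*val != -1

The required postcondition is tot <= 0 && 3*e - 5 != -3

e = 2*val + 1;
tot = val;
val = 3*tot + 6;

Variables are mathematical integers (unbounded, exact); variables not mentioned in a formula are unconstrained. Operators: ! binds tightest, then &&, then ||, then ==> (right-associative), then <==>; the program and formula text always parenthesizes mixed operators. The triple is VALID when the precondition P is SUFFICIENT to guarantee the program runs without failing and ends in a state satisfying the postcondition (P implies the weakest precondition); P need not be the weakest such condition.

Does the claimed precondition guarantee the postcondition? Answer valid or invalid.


Working backward. After the program, the postcondition tot <= 0 && 3*e - 5 != -3 must hold; in canonical form it is tot <= 0 && 3*e != 2.
Before val := 3*tot + 6: tot <= 0 && 3*e != 2
Before tot := val: val <= 0 && 3*e != 2
Before e := 2*val + 1: val <= 0 && 6*val != -1
The weakest precondition is val <= 0 && 6*val != -1.
Check whether val <= 2 && 6*val != -1 implies it.
Countermodel: at the initial state val = 1, the precondition holds but the weakest precondition fails.
Answer: invalid


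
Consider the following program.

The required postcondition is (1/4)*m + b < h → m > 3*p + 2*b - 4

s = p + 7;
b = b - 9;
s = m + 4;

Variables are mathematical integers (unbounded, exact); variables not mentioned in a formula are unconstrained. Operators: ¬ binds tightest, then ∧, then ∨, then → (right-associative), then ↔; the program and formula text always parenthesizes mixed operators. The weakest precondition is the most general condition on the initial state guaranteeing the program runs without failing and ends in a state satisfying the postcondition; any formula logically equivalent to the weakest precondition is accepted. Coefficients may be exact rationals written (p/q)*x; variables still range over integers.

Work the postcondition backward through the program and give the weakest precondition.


Working backward. After the program, the postcondition (1/4)*m + b < h → m > 3*p + 2*b - 4 must hold; in canonical form it is b + (1/4)*m < h → m > 2*b + 3*p - 4.
Before s := m + 4: b + (1/4)*m < h → m > 2*b + 3*p - 4
Before b := b - 9: b + (1/4)*m < h + 9 → m > 2*b + 3*p - 22
Before s := p + 7: b + (1/4)*m < h + 9 → m > 2*b + 3*p - 22
Answer: WP = b + (1/4)*m < h + 9 → m > 2*b + 3*p - 22


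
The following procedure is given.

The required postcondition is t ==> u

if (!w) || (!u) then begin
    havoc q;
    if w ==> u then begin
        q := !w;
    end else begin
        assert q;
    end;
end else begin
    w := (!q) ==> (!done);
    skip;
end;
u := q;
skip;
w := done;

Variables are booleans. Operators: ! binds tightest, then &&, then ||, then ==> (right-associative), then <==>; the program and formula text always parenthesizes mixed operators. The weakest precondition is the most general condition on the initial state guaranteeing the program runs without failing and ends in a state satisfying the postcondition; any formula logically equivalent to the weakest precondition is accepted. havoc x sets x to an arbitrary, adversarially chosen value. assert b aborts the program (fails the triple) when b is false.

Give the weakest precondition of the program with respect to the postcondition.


Working backward. After the program, t ==> u must hold.
Before w := done: t ==> u
Before skip: t ==> u
Before u := q: t ==> q
Then branch requires ((w ==> u) ==> (t ==> (!w))) && (w ==> u); else branch requires t ==> q.
Before the if: (((!w) || (!u)) ==> (((w ==> u) ==> (t ==> (!w))) && (w ==> u))) && ((!((!w) || (!u))) ==> (t ==> q))
Answer: WP = (((!w) || (!u)) ==> (((w ==> u) ==> (t ==> (!w))) && (w ==> u))) && ((!((!w) || (!u))) ==> (t ==> q))


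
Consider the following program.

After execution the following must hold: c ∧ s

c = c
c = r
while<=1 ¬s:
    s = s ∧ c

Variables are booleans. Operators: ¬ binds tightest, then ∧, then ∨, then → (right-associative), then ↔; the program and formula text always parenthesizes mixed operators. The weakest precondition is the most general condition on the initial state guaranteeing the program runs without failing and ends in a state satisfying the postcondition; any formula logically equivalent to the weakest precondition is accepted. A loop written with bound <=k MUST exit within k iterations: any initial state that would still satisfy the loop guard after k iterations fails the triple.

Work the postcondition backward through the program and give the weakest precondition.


Working backward. After the program, c ∧ s must hold.
Before the loop (bound <=1), unroll the exhaustion recursion (WP_0 = exit-now case; WP_j = one more guarded iteration, up to j = 1):
  WP_0: s ∧ c
  WP_1: ((¬s) → (s ∧ c)) ∧ (s → (c ∧ s))
So before the loop: ((¬s) → (s ∧ c)) ∧ (s → (c ∧ s))
Before c := r: ((¬s) → (s ∧ r)) ∧ (s → (r ∧ s))
Before c := c: ((¬s) → (s ∧ r)) ∧ (s → (r ∧ s))
Answer: WP = ((¬s) → (s ∧ r)) ∧ (s → (r ∧ s))


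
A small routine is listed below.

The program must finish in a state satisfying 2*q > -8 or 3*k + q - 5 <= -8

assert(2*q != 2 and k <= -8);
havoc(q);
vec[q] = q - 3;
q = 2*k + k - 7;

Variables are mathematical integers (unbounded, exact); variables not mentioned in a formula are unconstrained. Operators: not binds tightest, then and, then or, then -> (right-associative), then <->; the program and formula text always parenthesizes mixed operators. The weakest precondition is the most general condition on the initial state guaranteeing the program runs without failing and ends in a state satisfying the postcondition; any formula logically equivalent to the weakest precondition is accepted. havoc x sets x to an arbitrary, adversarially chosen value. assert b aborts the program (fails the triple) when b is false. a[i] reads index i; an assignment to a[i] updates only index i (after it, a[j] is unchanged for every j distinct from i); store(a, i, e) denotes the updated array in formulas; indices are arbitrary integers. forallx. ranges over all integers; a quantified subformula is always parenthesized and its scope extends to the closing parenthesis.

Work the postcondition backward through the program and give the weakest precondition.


Working backward. After the program, the postcondition 2*q > -8 or 3*k + q - 5 <= -8 must hold; in canonical form it is 2*q > -8 or 3*k + q <= -3.
Before q := 2*k + k - 7: 6*k > 6 or 6*k <= 4
Before vec[q] := q - 3: 6*k > 6 or 6*k <= 4
Before havoc q: 6*k > 6 or 6*k <= 4
Before assert 2*q != 2 and k <= -8: 2*q != 2 and k <= -8 and (6*k > 6 or 6*k <= 4)
Answer: WP = 2*q != 2 and k <= -8 and (6*k > 6 or 6*k <= 4)


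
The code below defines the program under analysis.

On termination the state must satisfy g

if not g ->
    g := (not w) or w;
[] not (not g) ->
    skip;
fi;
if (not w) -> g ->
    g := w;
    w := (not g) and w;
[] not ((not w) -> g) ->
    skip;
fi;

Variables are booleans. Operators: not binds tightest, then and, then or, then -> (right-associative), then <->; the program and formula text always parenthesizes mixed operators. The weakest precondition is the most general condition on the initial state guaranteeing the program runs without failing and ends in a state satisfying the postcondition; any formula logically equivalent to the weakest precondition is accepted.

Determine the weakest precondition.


Working backward. After the program, g must hold.
Then branch requires w; else branch requires g.
Before the if: (((not w) -> g) -> w) and ((not ((not w) -> g)) -> g)
Then branch requires w; else branch requires (((not w) -> g) -> w) and ((not ((not w) -> g)) -> g).
Before the if: ((not g) -> w) and (g -> ((((not w) -> g) -> w) and ((not ((not w) -> g)) -> g)))
Answer: WP = ((not g) -> w) and (g -> ((((not w) -> g) -> w) and ((not ((not w) -> g)) -> g)))


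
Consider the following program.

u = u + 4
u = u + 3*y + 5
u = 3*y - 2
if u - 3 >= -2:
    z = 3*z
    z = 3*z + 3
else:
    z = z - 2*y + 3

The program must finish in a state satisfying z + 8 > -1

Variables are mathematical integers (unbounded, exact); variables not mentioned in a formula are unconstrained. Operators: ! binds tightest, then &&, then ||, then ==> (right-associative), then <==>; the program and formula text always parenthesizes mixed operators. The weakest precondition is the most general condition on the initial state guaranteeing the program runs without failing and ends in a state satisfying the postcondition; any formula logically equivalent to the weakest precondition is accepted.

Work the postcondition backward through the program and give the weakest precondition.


Working backward. After the program, the postcondition z + 8 > -1 must hold; in canonical form it is z > -9.
Then branch requires 9*z > -12; else branch requires z > 2*y - 12.
Before the if: (u >= 1 ==> 9*z > -12) && ((!(u >= 1)) ==> z > 2*y - 12)
Before u := 3*y - 2: (3*y >= 3 ==> 9*z > -12) && ((!(3*y >= 3)) ==> z > 2*y - 12)
Before u := u + 3*y + 5: (3*y >= 3 ==> 9*z > -12) && ((!(3*y >= 3)) ==> z > 2*y - 12)
Before u := u + 4: (3*y >= 3 ==> 9*z > -12) && ((!(3*y >= 3)) ==> z > 2*y - 12)
Answer: WP = (3*y >= 3 ==> 9*z > -12) && ((!(3*y >= 3)) ==> z > 2*y - 12)


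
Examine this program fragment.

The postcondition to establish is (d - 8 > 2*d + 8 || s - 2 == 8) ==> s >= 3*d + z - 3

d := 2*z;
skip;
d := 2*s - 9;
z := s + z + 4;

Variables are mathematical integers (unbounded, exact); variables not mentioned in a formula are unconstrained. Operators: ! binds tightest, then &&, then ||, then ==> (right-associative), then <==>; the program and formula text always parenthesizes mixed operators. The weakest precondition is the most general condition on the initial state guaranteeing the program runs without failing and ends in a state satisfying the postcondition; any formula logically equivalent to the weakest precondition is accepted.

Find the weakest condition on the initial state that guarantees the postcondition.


Working backward. After the program, the postcondition (d - 8 > 2*d + 8 || s - 2 == 8) ==> s >= 3*d + z - 3 must hold; in canonical form it is (d < -16 || s == 10) ==> s >= 3*d + z - 3.
Before z := s + z + 4: (d < -16 || s == 10) ==> 3*d + z <= -1
Before d := 2*s - 9: (2*s < -7 || s == 10) ==> 6*s + z <= 26
Before skip: (2*s < -7 || s == 10) ==> 6*s + z <= 26
Before d := 2*z: (2*s < -7 || s == 10) ==> 6*s + z <= 26
Answer: WP = (2*s < -7 || s == 10) ==> 6*s + z <= 26


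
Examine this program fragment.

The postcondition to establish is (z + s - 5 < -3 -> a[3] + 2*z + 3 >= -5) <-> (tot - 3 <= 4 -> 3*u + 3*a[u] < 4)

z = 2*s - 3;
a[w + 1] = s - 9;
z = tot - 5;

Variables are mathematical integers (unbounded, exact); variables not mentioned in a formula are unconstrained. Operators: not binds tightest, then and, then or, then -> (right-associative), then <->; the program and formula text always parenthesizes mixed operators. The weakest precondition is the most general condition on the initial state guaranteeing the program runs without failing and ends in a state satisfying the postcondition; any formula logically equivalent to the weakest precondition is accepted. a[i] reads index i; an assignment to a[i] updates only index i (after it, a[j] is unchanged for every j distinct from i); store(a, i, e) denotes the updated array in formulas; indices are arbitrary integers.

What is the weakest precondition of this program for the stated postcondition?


Working backward. After the program, the postcondition (z + s - 5 < -3 -> a[3] + 2*z + 3 >= -5) <-> (tot - 3 <= 4 -> 3*u + 3*a[u] < 4) must hold; in canonical form it is (s + z < 2 -> a[3] + 2*z >= -8) <-> (tot <= 7 -> 3*a[u] + 3*u < 4).
Before z := tot - 5: (s + tot < 7 -> a[3] + 2*tot >= 2) <-> (tot <= 7 -> 3*a[u] + 3*u < 4)
Before a[w + 1] := s - 9: (s + tot < 7 -> store(a, w + 1, s - 9)[3] + 2*tot >= 2) <-> (tot <= 7 -> 3*store(a, w + 1, s - 9)[u] + 3*u < 4)
Before z := 2*s - 3: (s + tot < 7 -> store(a, w + 1, s - 9)[3] + 2*tot >= 2) <-> (tot <= 7 -> 3*store(a, w + 1, s - 9)[u] + 3*u < 4)
Answer: WP = (s + tot < 7 -> store(a, w + 1, s - 9)[3] + 2*tot >= 2) <-> (tot <= 7 -> 3*store(a, w + 1, s - 9)[u] + 3*u < 4)


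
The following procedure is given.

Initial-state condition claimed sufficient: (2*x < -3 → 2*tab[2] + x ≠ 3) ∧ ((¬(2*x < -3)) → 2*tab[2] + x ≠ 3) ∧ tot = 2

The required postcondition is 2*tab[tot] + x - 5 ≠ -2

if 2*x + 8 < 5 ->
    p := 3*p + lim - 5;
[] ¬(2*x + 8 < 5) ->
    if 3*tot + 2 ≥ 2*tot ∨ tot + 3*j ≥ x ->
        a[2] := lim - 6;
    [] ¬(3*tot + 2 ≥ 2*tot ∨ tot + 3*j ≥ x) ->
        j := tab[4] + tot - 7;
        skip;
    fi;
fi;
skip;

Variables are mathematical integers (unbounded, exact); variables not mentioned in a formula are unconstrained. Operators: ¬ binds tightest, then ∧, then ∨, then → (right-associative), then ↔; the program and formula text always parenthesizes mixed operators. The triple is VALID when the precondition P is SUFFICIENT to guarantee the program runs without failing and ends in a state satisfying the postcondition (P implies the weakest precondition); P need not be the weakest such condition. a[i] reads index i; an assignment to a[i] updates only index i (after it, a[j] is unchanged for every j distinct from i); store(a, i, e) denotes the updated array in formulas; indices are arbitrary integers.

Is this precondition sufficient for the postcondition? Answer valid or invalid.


Working backward. After the program, the postcondition 2*tab[tot] + x - 5 ≠ -2 must hold; in canonical form it is 2*tab[tot] + x ≠ 3.
Before skip: 2*tab[tot] + x ≠ 3
Then branch requires 2*tab[tot] + x ≠ 3; else branch requires ((tot ≥ -2 ∨ 3*j + tot ≥ x) → 2*tab[tot] + x ≠ 3) ∧ ((¬(tot ≥ -2 ∨ 3*j + tot ≥ x)) → 2*tab[tot] + x ≠ 3).
Before the if: (2*x < -3 → 2*tab[tot] + x ≠ 3) ∧ ((¬(2*x < -3)) → (((tot ≥ -2 ∨ 3*j + tot ≥ x) → 2*tab[tot] + x ≠ 3) ∧ ((¬(tot ≥ -2 ∨ 3*j + tot ≥ x)) → 2*tab[tot] + x ≠ 3)))
The weakest precondition is (2*x < -3 → 2*tab[tot] + x ≠ 3) ∧ ((¬(2*x < -3)) → (((tot ≥ -2 ∨ 3*j + tot ≥ x) → 2*tab[tot] + x ≠ 3) ∧ ((¬(tot ≥ -2 ∨ 3*j + tot ≥ x)) → 2*tab[tot] + x ≠ 3))).
Check whether (2*x < -3 → 2*tab[2] + x ≠ 3) ∧ ((¬(2*x < -3)) → 2*tab[2] + x ≠ 3) ∧ tot = 2 implies it.
Every state satisfying the precondition satisfies the weakest precondition: the implication holds.
Answer: valid


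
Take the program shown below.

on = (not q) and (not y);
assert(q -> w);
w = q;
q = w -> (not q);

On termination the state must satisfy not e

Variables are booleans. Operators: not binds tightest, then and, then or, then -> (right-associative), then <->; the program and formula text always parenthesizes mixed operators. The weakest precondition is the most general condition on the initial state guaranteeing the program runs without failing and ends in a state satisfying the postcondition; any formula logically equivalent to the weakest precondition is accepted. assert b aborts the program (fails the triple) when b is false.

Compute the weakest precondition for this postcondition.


Working backward. After the program, not e must hold.
Before q := w -> (not q): not e
Before w := q: not e
Before assert q -> w: (q -> w) and (not e)
Before on := (not q) and (not y): (q -> w) and (not e)
Answer: WP = (q -> w) and (not e)


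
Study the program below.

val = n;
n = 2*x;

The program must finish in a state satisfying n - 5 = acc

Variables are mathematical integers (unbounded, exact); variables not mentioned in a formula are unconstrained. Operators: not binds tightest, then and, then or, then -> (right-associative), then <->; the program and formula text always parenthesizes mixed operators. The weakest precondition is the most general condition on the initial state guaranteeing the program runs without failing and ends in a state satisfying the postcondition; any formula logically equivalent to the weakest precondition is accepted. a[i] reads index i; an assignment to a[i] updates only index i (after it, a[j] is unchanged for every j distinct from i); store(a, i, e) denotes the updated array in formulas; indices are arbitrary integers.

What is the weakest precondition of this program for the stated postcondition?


Working backward. After the program, the postcondition n - 5 = acc must hold; in canonical form it is n = acc + 5.
Before n := 2*x: 2*x = acc + 5
Before val := n: 2*x = acc + 5
Answer: WP = 2*x = acc + 5


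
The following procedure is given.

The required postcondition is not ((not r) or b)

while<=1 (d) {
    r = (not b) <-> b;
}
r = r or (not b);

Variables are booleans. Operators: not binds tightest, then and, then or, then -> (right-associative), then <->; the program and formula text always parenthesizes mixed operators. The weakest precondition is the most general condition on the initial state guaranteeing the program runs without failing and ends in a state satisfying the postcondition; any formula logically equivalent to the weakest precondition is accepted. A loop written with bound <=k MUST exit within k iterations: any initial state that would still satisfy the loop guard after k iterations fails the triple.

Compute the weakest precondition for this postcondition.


Working backward. After the program, not ((not r) or b) must hold.
Before r := r or (not b): not ((not (r or (not b))) or b)
Before the loop (bound <=1), unroll the exhaustion recursion (WP_0 = exit-now case; WP_j = one more guarded iteration, up to j = 1):
  WP_0: (not d) and (not ((not (r or (not b))) or b))
  WP_1: (d -> ((not d) and (not ((not (((not b) <-> b) or (not b))) or b)))) and ((not d) -> (not ((not (r or (not b))) or b)))
So before the loop: (d -> ((not d) and (not ((not (((not b) <-> b) or (not b))) or b)))) and ((not d) -> (not ((not (r or (not b))) or b)))
Answer: WP = (d -> ((not d) and (not ((not (((not b) <-> b) or (not b))) or b)))) and ((not d) -> (not ((not (r or (not b))) or b)))


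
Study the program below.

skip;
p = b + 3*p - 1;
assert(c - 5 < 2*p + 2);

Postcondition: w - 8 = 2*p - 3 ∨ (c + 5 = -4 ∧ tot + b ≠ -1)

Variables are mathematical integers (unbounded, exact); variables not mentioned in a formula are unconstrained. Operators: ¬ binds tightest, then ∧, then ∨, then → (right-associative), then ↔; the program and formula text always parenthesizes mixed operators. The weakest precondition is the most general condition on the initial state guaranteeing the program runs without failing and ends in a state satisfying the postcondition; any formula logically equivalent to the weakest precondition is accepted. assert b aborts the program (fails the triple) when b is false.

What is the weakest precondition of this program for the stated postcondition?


Working backward. After the program, the postcondition w - 8 = 2*p - 3 ∨ (c + 5 = -4 ∧ tot + b ≠ -1) must hold; in canonical form it is w = 2*p + 5 ∨ (c = -9 ∧ b + tot ≠ -1).
Before assert c - 5 < 2*p + 2: c < 2*p + 7 ∧ (w = 2*p + 5 ∨ (c = -9 ∧ b + tot ≠ -1))
Before p := b + 3*p - 1: c < 2*b + 6*p + 5 ∧ (w = 2*b + 6*p + 3 ∨ (c = -9 ∧ b + tot ≠ -1))
Before skip: c < 2*b + 6*p + 5 ∧ (w = 2*b + 6*p + 3 ∨ (c = -9 ∧ b + tot ≠ -1))
Answer: WP = c < 2*b + 6*p + 5 ∧ (w = 2*b + 6*p + 3 ∨ (c = -9 ∧ b + tot ≠ -1))


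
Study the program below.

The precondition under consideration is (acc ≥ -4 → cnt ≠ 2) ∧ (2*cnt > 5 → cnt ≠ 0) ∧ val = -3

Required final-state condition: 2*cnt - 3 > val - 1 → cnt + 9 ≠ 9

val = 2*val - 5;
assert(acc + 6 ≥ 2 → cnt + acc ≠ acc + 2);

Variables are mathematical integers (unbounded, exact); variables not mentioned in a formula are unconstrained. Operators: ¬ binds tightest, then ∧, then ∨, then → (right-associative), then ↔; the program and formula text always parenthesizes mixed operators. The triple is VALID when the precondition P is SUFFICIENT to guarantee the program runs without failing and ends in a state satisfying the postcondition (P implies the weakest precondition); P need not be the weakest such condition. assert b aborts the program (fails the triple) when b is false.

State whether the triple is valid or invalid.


Working backward. After the program, the postcondition 2*cnt - 3 > val - 1 → cnt + 9 ≠ 9 must hold; in canonical form it is 2*cnt > val + 2 → cnt ≠ 0.
Before assert acc + 6 ≥ 2 → cnt + acc ≠ acc + 2: (acc ≥ -4 → cnt ≠ 2) ∧ (2*cnt > val + 2 → cnt ≠ 0)
Before val := 2*val - 5: (acc ≥ -4 → cnt ≠ 2) ∧ (2*cnt > 2*val - 3 → cnt ≠ 0)
The weakest precondition is (acc ≥ -4 → cnt ≠ 2) ∧ (2*cnt > 2*val - 3 → cnt ≠ 0).
Check whether (acc ≥ -4 → cnt ≠ 2) ∧ (2*cnt > 5 → cnt ≠ 0) ∧ val = -3 implies it.
Countermodel: at the initial state acc = 0, cnt = 0, val = -3, the precondition holds but the weakest precondition fails.
Answer: invalid


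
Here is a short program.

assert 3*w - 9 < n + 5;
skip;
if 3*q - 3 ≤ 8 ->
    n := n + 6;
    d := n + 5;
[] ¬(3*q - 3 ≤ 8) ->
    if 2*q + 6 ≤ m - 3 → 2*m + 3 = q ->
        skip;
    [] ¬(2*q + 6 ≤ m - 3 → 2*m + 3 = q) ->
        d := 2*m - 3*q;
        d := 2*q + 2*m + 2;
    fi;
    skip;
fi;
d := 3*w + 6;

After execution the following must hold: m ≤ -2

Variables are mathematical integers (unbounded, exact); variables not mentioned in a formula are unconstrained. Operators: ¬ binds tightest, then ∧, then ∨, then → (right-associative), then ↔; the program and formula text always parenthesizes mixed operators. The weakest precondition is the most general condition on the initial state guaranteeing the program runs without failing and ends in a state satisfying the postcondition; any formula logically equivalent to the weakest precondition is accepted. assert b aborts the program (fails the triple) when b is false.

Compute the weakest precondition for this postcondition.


Working backward. After the program, m ≤ -2 must hold.
Before d := 3*w + 6: m ≤ -2
Then branch requires m ≤ -2; else branch requires ((2*q ≤ m - 9 → 2*m = q - 3) → m ≤ -2) ∧ ((¬(2*q ≤ m - 9 → 2*m = q - 3)) → m ≤ -2).
Before the if: (3*q ≤ 11 → m ≤ -2) ∧ ((¬(3*q ≤ 11)) → (((2*q ≤ m - 9 → 2*m = q - 3) → m ≤ -2) ∧ ((¬(2*q ≤ m - 9 → 2*m = q - 3)) → m ≤ -2)))
Before skip: (3*q ≤ 11 → m ≤ -2) ∧ ((¬(3*q ≤ 11)) → (((2*q ≤ m - 9 → 2*m = q - 3) → m ≤ -2) ∧ ((¬(2*q ≤ m - 9 → 2*m = q - 3)) → m ≤ -2)))
Before assert 3*w - 9 < n + 5: 3*w < n + 14 ∧ (3*q ≤ 11 → m ≤ -2) ∧ ((¬(3*q ≤ 11)) → (((2*q ≤ m - 9 → 2*m = q - 3) → m ≤ -2) ∧ ((¬(2*q ≤ m - 9 → 2*m = q - 3)) → m ≤ -2)))
Answer: WP = 3*w < n + 14 ∧ (3*q ≤ 11 → m ≤ -2) ∧ ((¬(3*q ≤ 11)) → (((2*q ≤ m - 9 → 2*m = q - 3) → m ≤ -2) ∧ ((¬(2*q ≤ m - 9 → 2*m = q - 3)) → m ≤ -2)))


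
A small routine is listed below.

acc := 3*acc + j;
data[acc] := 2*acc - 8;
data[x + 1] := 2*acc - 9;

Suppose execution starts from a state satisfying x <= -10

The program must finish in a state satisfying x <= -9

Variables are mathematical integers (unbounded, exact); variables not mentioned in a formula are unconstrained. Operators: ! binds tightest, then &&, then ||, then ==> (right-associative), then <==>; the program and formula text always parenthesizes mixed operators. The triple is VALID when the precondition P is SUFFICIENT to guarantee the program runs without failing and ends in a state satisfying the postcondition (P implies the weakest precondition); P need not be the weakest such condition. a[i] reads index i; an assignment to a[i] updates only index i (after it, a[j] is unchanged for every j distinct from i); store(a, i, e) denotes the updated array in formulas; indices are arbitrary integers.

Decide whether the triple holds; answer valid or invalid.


Working backward. After the program, x <= -9 must hold.
Before data[x + 1] := 2*acc - 9: x <= -9
Before data[acc] := 2*acc - 8: x <= -9
Before acc := 3*acc + j: x <= -9
The weakest precondition is x <= -9.
Check whether x <= -10 implies it.
Every state satisfying the precondition satisfies the weakest precondition: the implication holds.
Answer: valid


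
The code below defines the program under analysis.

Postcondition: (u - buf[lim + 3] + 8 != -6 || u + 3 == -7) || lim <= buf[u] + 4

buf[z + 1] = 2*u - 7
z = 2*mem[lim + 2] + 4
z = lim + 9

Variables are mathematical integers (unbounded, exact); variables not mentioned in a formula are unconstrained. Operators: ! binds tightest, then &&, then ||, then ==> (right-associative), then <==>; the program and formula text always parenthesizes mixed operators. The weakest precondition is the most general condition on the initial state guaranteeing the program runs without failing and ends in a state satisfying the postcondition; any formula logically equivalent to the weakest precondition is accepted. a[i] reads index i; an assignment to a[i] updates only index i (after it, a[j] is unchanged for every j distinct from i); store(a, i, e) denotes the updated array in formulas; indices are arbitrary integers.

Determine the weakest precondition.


Working backward. After the program, the postcondition (u - buf[lim + 3] + 8 != -6 || u + 3 == -7) || lim <= buf[u] + 4 must hold; in canonical form it is u != buf[lim + 3] - 14 || u == -10 || lim <= buf[u] + 4.
Before z := lim + 9: u != buf[lim + 3] - 14 || u == -10 || lim <= buf[u] + 4
Before z := 2*mem[lim + 2] + 4: u != buf[lim + 3] - 14 || u == -10 || lim <= buf[u] + 4
Before buf[z + 1] := 2*u - 7: u != store(buf, z + 1, 2*u - 7)[lim + 3] - 14 || u == -10 || lim <= store(buf, z + 1, 2*u - 7)[u] + 4
Answer: WP = u != store(buf, z + 1, 2*u - 7)[lim + 3] - 14 || u == -10 || lim <= store(buf, z + 1, 2*u - 7)[u] + 4


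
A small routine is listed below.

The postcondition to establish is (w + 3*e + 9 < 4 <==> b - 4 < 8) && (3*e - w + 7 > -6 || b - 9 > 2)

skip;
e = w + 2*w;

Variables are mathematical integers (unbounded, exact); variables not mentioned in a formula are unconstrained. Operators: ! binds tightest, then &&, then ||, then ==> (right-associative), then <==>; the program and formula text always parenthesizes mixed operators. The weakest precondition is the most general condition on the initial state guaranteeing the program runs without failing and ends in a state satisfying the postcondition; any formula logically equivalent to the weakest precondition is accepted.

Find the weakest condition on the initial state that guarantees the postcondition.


Working backward. After the program, the postcondition (w + 3*e + 9 < 4 <==> b - 4 < 8) && (3*e - w + 7 > -6 || b - 9 > 2) must hold; in canonical form it is (3*e + w < -5 <==> b < 12) && (3*e > w - 13 || b > 11).
Before e := w + 2*w: (10*w < -5 <==> b < 12) && (8*w > -13 || b > 11)
Before skip: (10*w < -5 <==> b < 12) && (8*w > -13 || b > 11)
Answer: WP = (10*w < -5 <==> b < 12) && (8*w > -13 || b > 11)
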